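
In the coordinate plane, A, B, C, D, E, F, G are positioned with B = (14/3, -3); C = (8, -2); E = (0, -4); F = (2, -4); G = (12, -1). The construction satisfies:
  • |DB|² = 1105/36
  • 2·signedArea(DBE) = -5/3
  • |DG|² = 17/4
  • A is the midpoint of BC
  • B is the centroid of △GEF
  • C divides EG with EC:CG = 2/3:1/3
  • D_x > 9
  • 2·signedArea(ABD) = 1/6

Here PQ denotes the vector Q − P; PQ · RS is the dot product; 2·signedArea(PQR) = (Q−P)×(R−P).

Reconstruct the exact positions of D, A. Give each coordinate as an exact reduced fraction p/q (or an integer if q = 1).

A = (19/3, -5/2)
D = (10, -3/2)

1. D_x = 10  [line 1·x + -14/3·y + -17 = 0 ∩ |DB|² = 1105/36]
2. D_y = -3/2  [line 1·x + -14/3·y + -17 = 0 ∩ |DB|² = 1105/36]
   → D = (10, -3/2)
3. A_x = 19/3  [A is the midpoint of BC]
4. A_y = -5/2  [A is the midpoint of BC]
   → A = (19/3, -5/2)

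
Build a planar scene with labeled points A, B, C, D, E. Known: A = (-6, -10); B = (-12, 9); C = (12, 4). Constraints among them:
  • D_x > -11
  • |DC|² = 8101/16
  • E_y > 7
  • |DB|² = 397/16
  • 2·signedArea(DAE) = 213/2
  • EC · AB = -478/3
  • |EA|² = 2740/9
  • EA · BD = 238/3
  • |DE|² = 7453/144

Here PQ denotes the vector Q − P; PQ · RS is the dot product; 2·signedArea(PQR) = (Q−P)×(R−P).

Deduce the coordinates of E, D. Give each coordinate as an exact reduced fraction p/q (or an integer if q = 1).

D = (-21/2, 17/4)
E = (-4, 22/3)

1. E_x = -4  [line 6·x + -19·y + 490/3 = 0 ∩ |EA|² = 2740/9]
2. E_y = 22/3  [line 6·x + -19·y + 490/3 = 0 ∩ |EA|² = 2740/9]
   → E = (-4, 22/3)
3. D_x = -21/2  [2·signedArea(DAE) = 213/2 ∩ EA · BD = 238/3]
4. D_y = 17/4  [2·signedArea(DAE) = 213/2 ∩ EA · BD = 238/3]
   → D = (-21/2, 17/4)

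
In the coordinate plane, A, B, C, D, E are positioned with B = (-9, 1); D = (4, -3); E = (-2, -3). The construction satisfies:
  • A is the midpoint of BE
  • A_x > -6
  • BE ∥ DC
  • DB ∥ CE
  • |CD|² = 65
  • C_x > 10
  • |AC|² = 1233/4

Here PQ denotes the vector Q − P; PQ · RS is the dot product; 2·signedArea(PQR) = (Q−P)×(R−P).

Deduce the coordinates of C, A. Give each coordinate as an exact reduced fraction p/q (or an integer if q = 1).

A = (-11/2, -1)
C = (11, -7)

1. C_x = 11  [DB ∥ CE ∩ BE ∥ DC]
2. C_y = -7  [DB ∥ CE ∩ BE ∥ DC]
   → C = (11, -7)
3. A_x = -11/2  [A is the midpoint of BE]
4. A_y = -1  [A is the midpoint of BE]
   → A = (-11/2, -1)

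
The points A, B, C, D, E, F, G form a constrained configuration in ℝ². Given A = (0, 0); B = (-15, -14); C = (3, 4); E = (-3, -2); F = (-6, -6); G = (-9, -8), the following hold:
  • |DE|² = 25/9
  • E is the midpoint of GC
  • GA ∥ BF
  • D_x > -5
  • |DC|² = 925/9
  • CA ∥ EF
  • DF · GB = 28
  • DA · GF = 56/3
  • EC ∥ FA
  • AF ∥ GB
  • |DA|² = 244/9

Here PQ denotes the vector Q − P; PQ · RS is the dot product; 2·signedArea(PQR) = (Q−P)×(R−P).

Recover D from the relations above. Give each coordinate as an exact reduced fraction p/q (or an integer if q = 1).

1. D_x = -4  [DA · GF = 56/3 ∩ DF · GB = 28]
2. D_y = -10/3  [DA · GF = 56/3 ∩ DF · GB = 28]
   → D = (-4, -10/3)

D = (-4, -10/3)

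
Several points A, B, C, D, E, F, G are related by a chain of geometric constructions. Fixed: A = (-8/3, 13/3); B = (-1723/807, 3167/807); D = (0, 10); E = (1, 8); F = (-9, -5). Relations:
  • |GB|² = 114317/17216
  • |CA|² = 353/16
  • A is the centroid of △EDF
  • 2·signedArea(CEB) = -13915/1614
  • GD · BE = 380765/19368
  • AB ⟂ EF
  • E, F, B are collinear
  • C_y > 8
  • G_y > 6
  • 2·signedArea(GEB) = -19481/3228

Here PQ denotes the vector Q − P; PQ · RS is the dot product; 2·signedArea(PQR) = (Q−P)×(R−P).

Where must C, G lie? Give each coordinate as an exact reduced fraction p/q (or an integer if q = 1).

C = (-2/3, 103/12)
G = (-5/3, 155/24)

1. C_x = -2/3  [line 3289/807·x + -2530/807·y + 15939/538 = 0 ∩ |CA|² = 353/16]
2. C_y = 103/12  [line 3289/807·x + -2530/807·y + 15939/538 = 0 ∩ |CA|² = 353/16]
   → C = (-2/3, 103/12)
3. G_x = -5/3  [2·signedArea(GEB) = -19481/3228 ∩ GD · BE = 380765/19368]
4. G_y = 155/24  [2·signedArea(GEB) = -19481/3228 ∩ GD · BE = 380765/19368]
   → G = (-5/3, 155/24)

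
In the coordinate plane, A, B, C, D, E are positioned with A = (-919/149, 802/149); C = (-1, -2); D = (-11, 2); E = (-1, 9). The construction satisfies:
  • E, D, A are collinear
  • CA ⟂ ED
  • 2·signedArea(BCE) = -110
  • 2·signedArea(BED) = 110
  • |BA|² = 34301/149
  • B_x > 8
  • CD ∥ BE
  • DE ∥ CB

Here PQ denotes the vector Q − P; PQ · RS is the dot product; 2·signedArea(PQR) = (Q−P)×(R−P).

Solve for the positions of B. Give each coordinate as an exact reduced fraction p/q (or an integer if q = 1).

B = (9, 5)

1. B_x = 9  [CD ∥ BE ∩ DE ∥ CB]
2. B_y = 5  [CD ∥ BE ∩ DE ∥ CB]
   → B = (9, 5)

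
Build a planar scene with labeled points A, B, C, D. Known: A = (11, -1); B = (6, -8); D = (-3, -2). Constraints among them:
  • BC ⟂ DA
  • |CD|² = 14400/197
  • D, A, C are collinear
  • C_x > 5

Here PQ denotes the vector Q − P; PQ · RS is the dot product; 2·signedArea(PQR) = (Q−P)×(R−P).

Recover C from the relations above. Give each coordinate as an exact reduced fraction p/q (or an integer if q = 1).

C = (1089/197, -274/197)

1. C_x = 1089/197  [D, A, C are collinear ∩ BC ⟂ DA]
2. C_y = -274/197  [D, A, C are collinear ∩ BC ⟂ DA]
   → C = (1089/197, -274/197)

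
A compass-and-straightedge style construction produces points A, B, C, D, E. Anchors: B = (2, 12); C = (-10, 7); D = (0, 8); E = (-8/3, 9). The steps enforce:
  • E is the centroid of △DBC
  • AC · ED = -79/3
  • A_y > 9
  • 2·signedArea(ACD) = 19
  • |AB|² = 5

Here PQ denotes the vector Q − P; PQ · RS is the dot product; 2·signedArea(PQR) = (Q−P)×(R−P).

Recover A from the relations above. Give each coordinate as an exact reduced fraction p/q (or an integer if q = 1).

A = (1, 10)

1. A_x = 1  [2·signedArea(ACD) = 19 ∩ AC · ED = -79/3]
2. A_y = 10  [2·signedArea(ACD) = 19 ∩ AC · ED = -79/3]
   → A = (1, 10)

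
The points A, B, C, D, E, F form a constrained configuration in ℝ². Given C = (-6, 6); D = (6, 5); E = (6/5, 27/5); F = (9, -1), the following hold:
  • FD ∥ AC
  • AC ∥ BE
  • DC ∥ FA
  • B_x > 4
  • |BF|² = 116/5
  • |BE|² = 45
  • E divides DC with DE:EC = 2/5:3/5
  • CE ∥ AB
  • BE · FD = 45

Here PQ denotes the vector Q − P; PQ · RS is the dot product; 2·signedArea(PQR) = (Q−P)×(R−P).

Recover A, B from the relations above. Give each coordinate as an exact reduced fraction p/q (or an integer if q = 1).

1. A_x = -3  [FD ∥ AC ∩ DC ∥ FA]
2. A_y = 0  [FD ∥ AC ∩ DC ∥ FA]
   → A = (-3, 0)
3. B_x = 21/5  [AC ∥ BE ∩ CE ∥ AB]
4. B_y = -3/5  [AC ∥ BE ∩ CE ∥ AB]
   → B = (21/5, -3/5)

A = (-3, 0)
B = (21/5, -3/5)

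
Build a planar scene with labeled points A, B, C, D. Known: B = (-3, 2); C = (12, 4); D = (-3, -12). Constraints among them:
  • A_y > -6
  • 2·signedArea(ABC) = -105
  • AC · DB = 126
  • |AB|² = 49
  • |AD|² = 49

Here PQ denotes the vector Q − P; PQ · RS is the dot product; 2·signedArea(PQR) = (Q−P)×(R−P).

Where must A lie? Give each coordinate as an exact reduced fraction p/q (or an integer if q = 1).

1. A_x = -3  [AC · DB = 126 ∩ 2·signedArea(ABC) = -105]
2. A_y = -5  [AC · DB = 126 ∩ 2·signedArea(ABC) = -105]
   → A = (-3, -5)

A = (-3, -5)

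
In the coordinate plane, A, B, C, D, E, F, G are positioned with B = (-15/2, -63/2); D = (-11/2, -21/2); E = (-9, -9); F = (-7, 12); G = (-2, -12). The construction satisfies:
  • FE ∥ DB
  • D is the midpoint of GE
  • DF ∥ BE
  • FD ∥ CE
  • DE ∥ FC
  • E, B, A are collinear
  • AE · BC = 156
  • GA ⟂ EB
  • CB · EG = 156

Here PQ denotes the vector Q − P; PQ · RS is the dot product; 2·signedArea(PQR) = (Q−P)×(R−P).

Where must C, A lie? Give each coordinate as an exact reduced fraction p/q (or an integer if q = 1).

A = (-991/113, -1407/113)
C = (-21/2, 27/2)

1. C_x = -21/2  [FD ∥ CE ∩ DE ∥ FC]
2. C_y = 27/2  [FD ∥ CE ∩ DE ∥ FC]
   → C = (-21/2, 27/2)
3. A_x = -991/113  [E, B, A are collinear ∩ GA ⟂ EB]
4. A_y = -1407/113  [E, B, A are collinear ∩ GA ⟂ EB]
   → A = (-991/113, -1407/113)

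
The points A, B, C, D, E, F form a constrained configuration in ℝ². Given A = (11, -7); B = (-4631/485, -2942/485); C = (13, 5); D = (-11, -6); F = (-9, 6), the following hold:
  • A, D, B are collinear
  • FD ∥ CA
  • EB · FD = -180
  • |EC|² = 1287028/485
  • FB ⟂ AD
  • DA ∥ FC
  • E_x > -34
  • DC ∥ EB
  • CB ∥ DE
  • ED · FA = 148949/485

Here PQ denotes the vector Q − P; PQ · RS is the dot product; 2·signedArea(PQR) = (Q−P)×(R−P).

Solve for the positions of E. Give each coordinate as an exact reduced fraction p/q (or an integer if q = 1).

E = (-16271/485, -8277/485)

1. E_x = -16271/485  [DC ∥ EB ∩ CB ∥ DE]
2. E_y = -8277/485  [DC ∥ EB ∩ CB ∥ DE]
   → E = (-16271/485, -8277/485)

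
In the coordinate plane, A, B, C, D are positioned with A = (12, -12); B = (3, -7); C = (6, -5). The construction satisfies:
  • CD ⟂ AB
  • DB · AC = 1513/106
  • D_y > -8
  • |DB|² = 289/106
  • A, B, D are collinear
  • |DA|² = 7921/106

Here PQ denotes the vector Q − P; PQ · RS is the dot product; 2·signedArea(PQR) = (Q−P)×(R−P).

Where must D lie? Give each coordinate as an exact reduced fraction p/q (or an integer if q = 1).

D = (471/106, -827/106)

1. D_x = 471/106  [A, B, D are collinear ∩ CD ⟂ AB]
2. D_y = -827/106  [A, B, D are collinear ∩ CD ⟂ AB]
   → D = (471/106, -827/106)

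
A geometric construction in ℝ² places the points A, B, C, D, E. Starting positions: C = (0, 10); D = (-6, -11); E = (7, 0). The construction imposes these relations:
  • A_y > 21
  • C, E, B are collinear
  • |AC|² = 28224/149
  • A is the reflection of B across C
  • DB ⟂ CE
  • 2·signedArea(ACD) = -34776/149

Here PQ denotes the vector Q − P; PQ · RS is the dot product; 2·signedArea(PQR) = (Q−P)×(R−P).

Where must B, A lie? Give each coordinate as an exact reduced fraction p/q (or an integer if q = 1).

A = (-1176/149, 3170/149)
B = (1176/149, -190/149)

1. B_x = 1176/149  [C, E, B are collinear ∩ DB ⟂ CE]
2. B_y = -190/149  [C, E, B are collinear ∩ DB ⟂ CE]
   → B = (1176/149, -190/149)
3. A_x = -1176/149  [A is the reflection of B across C]
4. A_y = 3170/149  [A is the reflection of B across C]
   → A = (-1176/149, 3170/149)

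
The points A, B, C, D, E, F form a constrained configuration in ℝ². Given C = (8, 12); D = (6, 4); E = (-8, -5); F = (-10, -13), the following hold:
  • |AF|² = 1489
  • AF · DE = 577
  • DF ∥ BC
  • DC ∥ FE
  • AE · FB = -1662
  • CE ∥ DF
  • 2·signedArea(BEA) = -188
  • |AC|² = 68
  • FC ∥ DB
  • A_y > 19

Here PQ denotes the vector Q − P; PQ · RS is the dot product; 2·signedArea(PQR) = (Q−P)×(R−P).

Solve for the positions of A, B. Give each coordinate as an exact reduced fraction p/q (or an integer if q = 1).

1. A_x = 10  [line 14·x + 9·y + -320 = 0 ∩ |AC|² = 68]
2. A_y = 20  [line 14·x + 9·y + -320 = 0 ∩ |AC|² = 68]
   → A = (10, 20)
3. B_x = 24  [AE · FB = -1662 ∩ DF ∥ BC]
4. B_y = 29  [AE · FB = -1662 ∩ DF ∥ BC]
   → B = (24, 29)

A = (10, 20)
B = (24, 29)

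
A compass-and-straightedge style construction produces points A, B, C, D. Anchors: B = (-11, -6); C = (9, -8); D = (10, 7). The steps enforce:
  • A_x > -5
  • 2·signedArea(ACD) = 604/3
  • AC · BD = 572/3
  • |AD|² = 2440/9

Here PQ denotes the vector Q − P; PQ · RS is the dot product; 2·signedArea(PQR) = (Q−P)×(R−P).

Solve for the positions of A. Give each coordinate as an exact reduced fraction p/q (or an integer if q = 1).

A = (-4, -5/3)

1. A_x = -4  [2·signedArea(ACD) = 604/3 ∩ AC · BD = 572/3]
2. A_y = -5/3  [2·signedArea(ACD) = 604/3 ∩ AC · BD = 572/3]
   → A = (-4, -5/3)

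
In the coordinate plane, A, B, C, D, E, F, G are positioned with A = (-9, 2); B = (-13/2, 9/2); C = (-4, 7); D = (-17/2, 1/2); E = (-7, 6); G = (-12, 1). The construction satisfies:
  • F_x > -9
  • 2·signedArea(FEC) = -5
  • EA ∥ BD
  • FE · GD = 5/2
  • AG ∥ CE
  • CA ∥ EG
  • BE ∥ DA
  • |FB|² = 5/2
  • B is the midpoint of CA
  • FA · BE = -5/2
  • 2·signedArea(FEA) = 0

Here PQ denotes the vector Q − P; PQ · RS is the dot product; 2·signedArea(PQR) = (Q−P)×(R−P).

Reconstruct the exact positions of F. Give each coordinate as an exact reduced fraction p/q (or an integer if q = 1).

1. F_x = -8  [2·signedArea(FEA) = 0 ∩ FE · GD = 5/2]
2. F_y = 4  [2·signedArea(FEA) = 0 ∩ FE · GD = 5/2]
   → F = (-8, 4)

F = (-8, 4)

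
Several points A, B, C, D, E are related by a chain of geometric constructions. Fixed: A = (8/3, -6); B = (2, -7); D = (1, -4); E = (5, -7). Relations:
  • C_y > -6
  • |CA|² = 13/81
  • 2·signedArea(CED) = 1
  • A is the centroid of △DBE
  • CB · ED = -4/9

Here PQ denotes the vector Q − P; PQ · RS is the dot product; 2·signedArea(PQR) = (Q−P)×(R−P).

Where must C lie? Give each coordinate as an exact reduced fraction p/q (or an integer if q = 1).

1. C_x = 26/9  [2·signedArea(CED) = 1 ∩ CB · ED = -4/9]
2. C_y = -17/3  [2·signedArea(CED) = 1 ∩ CB · ED = -4/9]
   → C = (26/9, -17/3)

C = (26/9, -17/3)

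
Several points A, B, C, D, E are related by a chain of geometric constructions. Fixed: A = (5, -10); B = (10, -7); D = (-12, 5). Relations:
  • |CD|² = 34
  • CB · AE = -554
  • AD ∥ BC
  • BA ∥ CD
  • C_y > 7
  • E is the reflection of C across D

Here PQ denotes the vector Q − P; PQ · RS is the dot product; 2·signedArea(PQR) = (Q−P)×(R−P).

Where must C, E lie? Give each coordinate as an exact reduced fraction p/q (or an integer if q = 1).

C = (-7, 8)
E = (-17, 2)

1. C_x = -7  [BA ∥ CD ∩ AD ∥ BC]
2. C_y = 8  [BA ∥ CD ∩ AD ∥ BC]
   → C = (-7, 8)
3. E_x = -17  [E is the reflection of C across D]
4. E_y = 2  [E is the reflection of C across D]
   → E = (-17, 2)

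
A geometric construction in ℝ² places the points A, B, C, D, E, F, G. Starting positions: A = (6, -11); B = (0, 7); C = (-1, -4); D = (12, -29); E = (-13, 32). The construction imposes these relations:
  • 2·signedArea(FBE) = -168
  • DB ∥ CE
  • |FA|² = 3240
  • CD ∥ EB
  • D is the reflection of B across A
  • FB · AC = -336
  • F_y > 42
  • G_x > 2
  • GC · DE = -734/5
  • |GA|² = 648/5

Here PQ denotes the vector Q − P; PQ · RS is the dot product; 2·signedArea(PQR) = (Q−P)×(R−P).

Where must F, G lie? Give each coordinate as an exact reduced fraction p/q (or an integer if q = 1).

F = (-12, 43)
G = (12/5, -1/5)

1. F_x = -12  [2·signedArea(FBE) = -168 ∩ FB · AC = -336]
2. F_y = 43  [2·signedArea(FBE) = -168 ∩ FB · AC = -336]
   → F = (-12, 43)
3. G_x = 12/5  [line 25·x + -61·y + -361/5 = 0 ∩ |GA|² = 648/5]
4. G_y = -1/5  [line 25·x + -61·y + -361/5 = 0 ∩ |GA|² = 648/5]
   → G = (12/5, -1/5)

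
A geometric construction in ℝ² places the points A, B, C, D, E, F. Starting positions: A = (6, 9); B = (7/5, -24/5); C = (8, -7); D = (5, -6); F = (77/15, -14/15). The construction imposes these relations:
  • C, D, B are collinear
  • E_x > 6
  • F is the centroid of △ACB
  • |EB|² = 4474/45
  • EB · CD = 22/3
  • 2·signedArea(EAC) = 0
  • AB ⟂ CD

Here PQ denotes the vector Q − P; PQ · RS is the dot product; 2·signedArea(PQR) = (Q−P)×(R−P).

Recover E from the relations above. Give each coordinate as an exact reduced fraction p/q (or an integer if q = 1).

1. E_x = 20/3  [2·signedArea(EAC) = 0 ∩ EB · CD = 22/3]
2. E_y = 11/3  [2·signedArea(EAC) = 0 ∩ EB · CD = 22/3]
   → E = (20/3, 11/3)

E = (20/3, 11/3)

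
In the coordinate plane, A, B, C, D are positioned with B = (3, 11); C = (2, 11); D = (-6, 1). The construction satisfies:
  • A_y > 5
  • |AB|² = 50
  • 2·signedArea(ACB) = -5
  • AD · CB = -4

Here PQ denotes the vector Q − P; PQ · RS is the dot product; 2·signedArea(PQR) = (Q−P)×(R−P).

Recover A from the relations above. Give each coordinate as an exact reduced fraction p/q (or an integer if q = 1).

1. A_x = -2  [2·signedArea(ACB) = -5 ∩ AD · CB = -4]
2. A_y = 6  [2·signedArea(ACB) = -5 ∩ AD · CB = -4]
   → A = (-2, 6)

A = (-2, 6)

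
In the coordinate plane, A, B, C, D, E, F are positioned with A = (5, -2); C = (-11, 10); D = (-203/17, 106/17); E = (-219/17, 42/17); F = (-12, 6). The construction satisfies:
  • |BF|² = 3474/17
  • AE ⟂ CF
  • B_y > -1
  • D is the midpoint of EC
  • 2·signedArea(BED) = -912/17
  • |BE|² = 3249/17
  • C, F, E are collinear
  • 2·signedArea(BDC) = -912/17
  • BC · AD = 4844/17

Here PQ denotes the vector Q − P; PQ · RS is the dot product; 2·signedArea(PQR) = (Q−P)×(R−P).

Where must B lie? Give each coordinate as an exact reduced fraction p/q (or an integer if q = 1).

B = (9/17, -15/17)

1. B_x = 9/17  [2·signedArea(BED) = -912/17 ∩ BC · AD = 4844/17]
2. B_y = -15/17  [2·signedArea(BED) = -912/17 ∩ BC · AD = 4844/17]
   → B = (9/17, -15/17)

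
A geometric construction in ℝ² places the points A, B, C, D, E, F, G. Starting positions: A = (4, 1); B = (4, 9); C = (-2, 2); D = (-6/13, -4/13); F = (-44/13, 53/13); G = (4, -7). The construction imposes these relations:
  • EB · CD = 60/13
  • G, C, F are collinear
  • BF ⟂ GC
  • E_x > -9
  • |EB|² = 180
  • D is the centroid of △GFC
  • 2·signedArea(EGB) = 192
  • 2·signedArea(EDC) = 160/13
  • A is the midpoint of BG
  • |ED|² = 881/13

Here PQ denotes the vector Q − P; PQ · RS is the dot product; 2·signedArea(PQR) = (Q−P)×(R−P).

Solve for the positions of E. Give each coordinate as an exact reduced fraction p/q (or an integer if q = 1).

1. E_x = -8  [2·signedArea(EDC) = 160/13 ∩ 2·signedArea(EGB) = 192]
2. E_y = 3  [2·signedArea(EDC) = 160/13 ∩ 2·signedArea(EGB) = 192]
   → E = (-8, 3)

E = (-8, 3)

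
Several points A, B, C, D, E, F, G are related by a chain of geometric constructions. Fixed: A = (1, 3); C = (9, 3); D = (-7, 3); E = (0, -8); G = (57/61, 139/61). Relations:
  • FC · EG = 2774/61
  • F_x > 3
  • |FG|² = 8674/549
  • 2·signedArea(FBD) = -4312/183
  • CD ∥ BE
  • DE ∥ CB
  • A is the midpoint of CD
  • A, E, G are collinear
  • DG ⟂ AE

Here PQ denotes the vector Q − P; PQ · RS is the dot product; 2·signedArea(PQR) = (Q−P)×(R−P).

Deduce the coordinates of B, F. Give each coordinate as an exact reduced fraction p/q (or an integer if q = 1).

B = (16, -8)
F = (202/61, -166/183)

1. B_x = 16  [CD ∥ BE ∩ DE ∥ CB]
2. B_y = -8  [CD ∥ BE ∩ DE ∥ CB]
   → B = (16, -8)
3. F_x = 202/61  [2·signedArea(FBD) = -4312/183 ∩ FC · EG = 2774/61]
4. F_y = -166/183  [2·signedArea(FBD) = -4312/183 ∩ FC · EG = 2774/61]
   → F = (202/61, -166/183)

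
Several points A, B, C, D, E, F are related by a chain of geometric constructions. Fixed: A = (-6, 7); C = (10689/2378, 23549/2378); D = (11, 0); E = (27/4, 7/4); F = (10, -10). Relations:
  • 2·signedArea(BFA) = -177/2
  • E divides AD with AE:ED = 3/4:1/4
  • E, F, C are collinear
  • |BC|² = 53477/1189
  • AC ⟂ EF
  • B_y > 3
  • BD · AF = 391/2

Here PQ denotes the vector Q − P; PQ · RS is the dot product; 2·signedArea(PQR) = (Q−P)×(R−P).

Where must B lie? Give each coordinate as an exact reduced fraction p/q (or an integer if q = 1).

B = (5/2, 7/2)

1. B_x = 5/2  [2·signedArea(BFA) = -177/2 ∩ BD · AF = 391/2]
2. B_y = 7/2  [2·signedArea(BFA) = -177/2 ∩ BD · AF = 391/2]
   → B = (5/2, 7/2)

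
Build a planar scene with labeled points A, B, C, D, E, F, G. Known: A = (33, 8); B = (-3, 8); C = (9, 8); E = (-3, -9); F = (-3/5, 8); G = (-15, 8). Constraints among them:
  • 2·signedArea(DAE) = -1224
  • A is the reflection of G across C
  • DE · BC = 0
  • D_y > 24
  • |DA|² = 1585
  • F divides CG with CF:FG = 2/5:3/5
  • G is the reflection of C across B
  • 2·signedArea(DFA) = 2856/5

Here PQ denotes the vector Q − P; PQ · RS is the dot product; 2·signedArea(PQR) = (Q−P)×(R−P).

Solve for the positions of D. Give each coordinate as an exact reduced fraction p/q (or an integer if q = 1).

D = (-3, 25)

1. D_x = -3  [DE · BC = 0 ∩ 2·signedArea(DFA) = 2856/5]
2. D_y = 25  [DE · BC = 0 ∩ 2·signedArea(DFA) = 2856/5]
   → D = (-3, 25)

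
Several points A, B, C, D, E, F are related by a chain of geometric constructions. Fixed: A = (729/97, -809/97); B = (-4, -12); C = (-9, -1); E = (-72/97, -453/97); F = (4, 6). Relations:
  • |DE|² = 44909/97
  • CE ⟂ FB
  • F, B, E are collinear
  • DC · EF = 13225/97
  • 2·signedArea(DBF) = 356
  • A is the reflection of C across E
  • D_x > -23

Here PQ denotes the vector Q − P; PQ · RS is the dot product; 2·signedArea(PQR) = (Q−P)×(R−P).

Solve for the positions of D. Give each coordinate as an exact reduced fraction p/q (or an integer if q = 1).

1. D_x = -22  [2·signedArea(DBF) = 356 ∩ DC · EF = 13225/97]
2. D_y = -8  [2·signedArea(DBF) = 356 ∩ DC · EF = 13225/97]
   → D = (-22, -8)

D = (-22, -8)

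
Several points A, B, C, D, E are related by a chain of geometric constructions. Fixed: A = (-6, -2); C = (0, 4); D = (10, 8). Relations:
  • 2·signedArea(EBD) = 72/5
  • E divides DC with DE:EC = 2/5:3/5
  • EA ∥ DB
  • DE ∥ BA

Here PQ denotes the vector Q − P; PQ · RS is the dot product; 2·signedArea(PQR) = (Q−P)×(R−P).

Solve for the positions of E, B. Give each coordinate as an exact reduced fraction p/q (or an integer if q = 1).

B = (-2, -2/5)
E = (6, 32/5)

1. E_x = 6  [E divides DC with DE:EC = 2/5:3/5]
2. E_y = 32/5  [E divides DC with DE:EC = 2/5:3/5]
   → E = (6, 32/5)
3. B_x = -2  [DE ∥ BA ∩ EA ∥ DB]
4. B_y = -2/5  [DE ∥ BA ∩ EA ∥ DB]
   → B = (-2, -2/5)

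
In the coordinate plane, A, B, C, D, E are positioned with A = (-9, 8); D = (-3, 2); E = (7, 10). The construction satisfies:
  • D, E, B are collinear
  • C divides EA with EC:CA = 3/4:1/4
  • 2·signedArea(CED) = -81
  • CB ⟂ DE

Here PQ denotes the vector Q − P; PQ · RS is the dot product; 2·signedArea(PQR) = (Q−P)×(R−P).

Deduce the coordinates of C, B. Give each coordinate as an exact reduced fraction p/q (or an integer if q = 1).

1. C_x = -5  [C divides EA with EC:CA = 3/4:1/4]
2. C_y = 17/2  [C divides EA with EC:CA = 3/4:1/4]
   → C = (-5, 17/2)
3. B_x = -43/41  [D, E, B are collinear ∩ CB ⟂ DE]
4. B_y = 146/41  [D, E, B are collinear ∩ CB ⟂ DE]
   → B = (-43/41, 146/41)

B = (-43/41, 146/41)
C = (-5, 17/2)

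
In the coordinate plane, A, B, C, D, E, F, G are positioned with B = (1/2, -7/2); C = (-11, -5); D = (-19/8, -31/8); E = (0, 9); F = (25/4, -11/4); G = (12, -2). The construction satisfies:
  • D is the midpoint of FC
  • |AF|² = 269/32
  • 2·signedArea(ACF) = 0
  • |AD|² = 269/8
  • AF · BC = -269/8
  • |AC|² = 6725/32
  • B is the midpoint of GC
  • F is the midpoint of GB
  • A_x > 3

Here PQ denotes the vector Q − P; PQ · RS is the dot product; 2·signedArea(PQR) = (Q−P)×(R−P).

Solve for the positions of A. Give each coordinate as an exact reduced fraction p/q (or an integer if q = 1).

A = (27/8, -25/8)

1. A_x = 27/8  [2·signedArea(ACF) = 0 ∩ AF · BC = -269/8]
2. A_y = -25/8  [2·signedArea(ACF) = 0 ∩ AF · BC = -269/8]
   → A = (27/8, -25/8)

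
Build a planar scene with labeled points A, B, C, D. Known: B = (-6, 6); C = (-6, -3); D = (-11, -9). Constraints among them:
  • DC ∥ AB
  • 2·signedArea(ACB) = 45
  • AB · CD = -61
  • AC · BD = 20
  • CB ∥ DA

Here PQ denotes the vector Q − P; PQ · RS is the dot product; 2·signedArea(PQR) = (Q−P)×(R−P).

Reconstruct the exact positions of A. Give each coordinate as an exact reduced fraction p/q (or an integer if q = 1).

A = (-11, 0)

1. A_x = -11  [DC ∥ AB ∩ CB ∥ DA]
2. A_y = 0  [DC ∥ AB ∩ CB ∥ DA]
   → A = (-11, 0)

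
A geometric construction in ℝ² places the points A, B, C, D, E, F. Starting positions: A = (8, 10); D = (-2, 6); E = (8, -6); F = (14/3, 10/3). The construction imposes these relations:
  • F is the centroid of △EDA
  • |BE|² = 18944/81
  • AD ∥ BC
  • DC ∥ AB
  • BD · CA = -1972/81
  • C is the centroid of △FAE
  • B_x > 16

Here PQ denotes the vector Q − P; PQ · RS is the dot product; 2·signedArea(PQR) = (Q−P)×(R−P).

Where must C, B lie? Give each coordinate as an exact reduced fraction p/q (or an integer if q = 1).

1. C_x = 62/9  [C is the centroid of △FAE]
2. C_y = 22/9  [C is the centroid of △FAE]
   → C = (62/9, 22/9)
3. B_x = 152/9  [AD ∥ BC ∩ DC ∥ AB]
4. B_y = 58/9  [AD ∥ BC ∩ DC ∥ AB]
   → B = (152/9, 58/9)

B = (152/9, 58/9)
C = (62/9, 22/9)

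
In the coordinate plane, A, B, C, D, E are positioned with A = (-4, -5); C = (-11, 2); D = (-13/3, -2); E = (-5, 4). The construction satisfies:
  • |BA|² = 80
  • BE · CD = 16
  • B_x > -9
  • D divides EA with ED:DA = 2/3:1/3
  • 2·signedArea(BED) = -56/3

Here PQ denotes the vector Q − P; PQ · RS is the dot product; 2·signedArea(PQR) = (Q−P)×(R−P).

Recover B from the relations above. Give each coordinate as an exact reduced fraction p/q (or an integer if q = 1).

1. B_x = -8  [2·signedArea(BED) = -56/3 ∩ BE · CD = 16]
2. B_y = 3  [2·signedArea(BED) = -56/3 ∩ BE · CD = 16]
   → B = (-8, 3)

B = (-8, 3)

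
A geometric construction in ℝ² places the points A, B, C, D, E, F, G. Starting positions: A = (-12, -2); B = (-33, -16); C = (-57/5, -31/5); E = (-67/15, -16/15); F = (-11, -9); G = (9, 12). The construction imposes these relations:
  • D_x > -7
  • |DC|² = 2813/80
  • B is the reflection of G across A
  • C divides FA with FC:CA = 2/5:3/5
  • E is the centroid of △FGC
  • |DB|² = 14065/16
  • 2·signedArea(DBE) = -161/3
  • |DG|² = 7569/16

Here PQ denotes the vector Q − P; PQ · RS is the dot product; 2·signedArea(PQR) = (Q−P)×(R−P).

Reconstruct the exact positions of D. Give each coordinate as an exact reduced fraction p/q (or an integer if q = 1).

D = (-6, -15/4)

1. D_x = -6  [line -224/15·x + 428/15·y + 87/5 = 0 ∩ |DC|² = 2813/80]
2. D_y = -15/4  [line -224/15·x + 428/15·y + 87/5 = 0 ∩ |DC|² = 2813/80]
   → D = (-6, -15/4)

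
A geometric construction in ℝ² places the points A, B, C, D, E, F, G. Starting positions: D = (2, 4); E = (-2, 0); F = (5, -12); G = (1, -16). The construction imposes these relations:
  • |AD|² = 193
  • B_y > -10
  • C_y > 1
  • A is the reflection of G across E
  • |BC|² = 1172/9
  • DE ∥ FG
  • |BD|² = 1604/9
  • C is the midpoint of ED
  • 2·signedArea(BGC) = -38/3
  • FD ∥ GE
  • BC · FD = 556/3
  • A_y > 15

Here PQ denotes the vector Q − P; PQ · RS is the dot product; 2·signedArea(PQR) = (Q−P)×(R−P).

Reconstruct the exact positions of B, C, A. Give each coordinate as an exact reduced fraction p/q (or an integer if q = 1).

A = (-5, 16)
B = (4/3, -28/3)
C = (0, 2)

1. C_x = 0  [C is the midpoint of ED]
2. C_y = 2  [C is the midpoint of ED]
   → C = (0, 2)
3. A_x = -5  [A is the reflection of G across E]
4. A_y = 16  [A is the reflection of G across E]
   → A = (-5, 16)
5. B_x = 4/3  [2·signedArea(BGC) = -38/3 ∩ BC · FD = 556/3]
6. B_y = -28/3  [2·signedArea(BGC) = -38/3 ∩ BC · FD = 556/3]
   → B = (4/3, -28/3)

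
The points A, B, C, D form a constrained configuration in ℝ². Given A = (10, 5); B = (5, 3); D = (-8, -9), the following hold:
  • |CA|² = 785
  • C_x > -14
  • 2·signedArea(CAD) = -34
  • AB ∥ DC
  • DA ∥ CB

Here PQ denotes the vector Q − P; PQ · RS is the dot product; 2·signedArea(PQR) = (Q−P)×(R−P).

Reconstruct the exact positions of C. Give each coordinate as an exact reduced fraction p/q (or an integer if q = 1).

C = (-13, -11)

1. C_x = -13  [DA ∥ CB ∩ AB ∥ DC]
2. C_y = -11  [DA ∥ CB ∩ AB ∥ DC]
   → C = (-13, -11)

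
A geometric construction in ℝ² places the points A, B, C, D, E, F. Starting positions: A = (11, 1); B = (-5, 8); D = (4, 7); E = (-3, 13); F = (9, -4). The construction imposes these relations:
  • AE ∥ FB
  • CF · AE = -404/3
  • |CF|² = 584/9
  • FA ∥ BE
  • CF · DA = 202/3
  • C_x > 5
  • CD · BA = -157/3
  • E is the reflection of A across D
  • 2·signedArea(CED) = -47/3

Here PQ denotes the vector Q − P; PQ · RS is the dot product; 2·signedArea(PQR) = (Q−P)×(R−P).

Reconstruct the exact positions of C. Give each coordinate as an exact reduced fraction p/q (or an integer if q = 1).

1. C_x = 17/3  [CF · AE = -404/3 ∩ 2·signedArea(CED) = -47/3]
2. C_y = 10/3  [CF · AE = -404/3 ∩ 2·signedArea(CED) = -47/3]
   → C = (17/3, 10/3)

C = (17/3, 10/3)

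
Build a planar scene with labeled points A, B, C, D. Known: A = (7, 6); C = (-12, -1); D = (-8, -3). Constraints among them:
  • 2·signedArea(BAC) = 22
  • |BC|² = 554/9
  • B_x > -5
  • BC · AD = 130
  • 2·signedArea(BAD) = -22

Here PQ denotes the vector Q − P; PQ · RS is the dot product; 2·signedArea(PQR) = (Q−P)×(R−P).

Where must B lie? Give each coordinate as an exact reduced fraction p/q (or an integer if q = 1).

B = (-13/3, 2/3)

1. B_x = -13/3  [2·signedArea(BAC) = 22 ∩ BC · AD = 130]
2. B_y = 2/3  [2·signedArea(BAC) = 22 ∩ BC · AD = 130]
   → B = (-13/3, 2/3)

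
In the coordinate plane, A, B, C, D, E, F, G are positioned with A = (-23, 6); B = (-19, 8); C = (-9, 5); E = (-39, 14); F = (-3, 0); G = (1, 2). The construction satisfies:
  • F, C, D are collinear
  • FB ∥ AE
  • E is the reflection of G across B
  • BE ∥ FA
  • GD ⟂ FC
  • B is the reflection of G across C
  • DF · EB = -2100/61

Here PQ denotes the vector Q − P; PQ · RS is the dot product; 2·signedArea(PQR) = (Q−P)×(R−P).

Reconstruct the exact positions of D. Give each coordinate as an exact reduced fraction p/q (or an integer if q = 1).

D = (-99/61, -70/61)

1. D_x = -99/61  [F, C, D are collinear ∩ GD ⟂ FC]
2. D_y = -70/61  [F, C, D are collinear ∩ GD ⟂ FC]
   → D = (-99/61, -70/61)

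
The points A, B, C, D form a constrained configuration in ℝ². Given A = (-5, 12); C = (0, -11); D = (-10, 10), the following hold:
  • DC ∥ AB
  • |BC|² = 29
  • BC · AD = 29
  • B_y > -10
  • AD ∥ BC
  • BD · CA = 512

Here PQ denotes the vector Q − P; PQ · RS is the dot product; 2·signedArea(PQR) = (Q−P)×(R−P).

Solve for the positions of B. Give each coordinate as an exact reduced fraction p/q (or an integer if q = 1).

B = (5, -9)

1. B_x = 5  [AD ∥ BC ∩ DC ∥ AB]
2. B_y = -9  [AD ∥ BC ∩ DC ∥ AB]
   → B = (5, -9)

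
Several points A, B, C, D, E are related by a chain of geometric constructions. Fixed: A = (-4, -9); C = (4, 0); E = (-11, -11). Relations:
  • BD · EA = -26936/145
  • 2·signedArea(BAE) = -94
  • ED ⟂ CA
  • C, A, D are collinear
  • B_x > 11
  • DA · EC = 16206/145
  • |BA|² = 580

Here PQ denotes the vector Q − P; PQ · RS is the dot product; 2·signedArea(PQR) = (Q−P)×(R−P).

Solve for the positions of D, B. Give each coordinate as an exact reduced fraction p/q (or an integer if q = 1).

B = (12, 9)
D = (-1172/145, -1971/145)

1. D_x = -1172/145  [C, A, D are collinear ∩ ED ⟂ CA]
2. D_y = -1971/145  [C, A, D are collinear ∩ ED ⟂ CA]
   → D = (-1172/145, -1971/145)
3. B_x = 12  [BD · EA = -26936/145 ∩ 2·signedArea(BAE) = -94]
4. B_y = 9  [BD · EA = -26936/145 ∩ 2·signedArea(BAE) = -94]
   → B = (12, 9)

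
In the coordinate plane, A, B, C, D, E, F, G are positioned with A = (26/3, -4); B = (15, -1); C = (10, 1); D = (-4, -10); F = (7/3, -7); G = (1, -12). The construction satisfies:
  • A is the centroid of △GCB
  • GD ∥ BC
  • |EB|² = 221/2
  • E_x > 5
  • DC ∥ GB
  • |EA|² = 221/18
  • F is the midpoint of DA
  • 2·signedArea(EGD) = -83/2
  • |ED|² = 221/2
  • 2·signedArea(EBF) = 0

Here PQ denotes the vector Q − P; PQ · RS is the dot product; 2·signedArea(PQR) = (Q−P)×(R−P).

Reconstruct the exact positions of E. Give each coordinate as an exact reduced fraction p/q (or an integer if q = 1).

1. E_x = 11/2  [2·signedArea(EBF) = 0 ∩ 2·signedArea(EGD) = -83/2]
2. E_y = -11/2  [2·signedArea(EBF) = 0 ∩ 2·signedArea(EGD) = -83/2]
   → E = (11/2, -11/2)

E = (11/2, -11/2)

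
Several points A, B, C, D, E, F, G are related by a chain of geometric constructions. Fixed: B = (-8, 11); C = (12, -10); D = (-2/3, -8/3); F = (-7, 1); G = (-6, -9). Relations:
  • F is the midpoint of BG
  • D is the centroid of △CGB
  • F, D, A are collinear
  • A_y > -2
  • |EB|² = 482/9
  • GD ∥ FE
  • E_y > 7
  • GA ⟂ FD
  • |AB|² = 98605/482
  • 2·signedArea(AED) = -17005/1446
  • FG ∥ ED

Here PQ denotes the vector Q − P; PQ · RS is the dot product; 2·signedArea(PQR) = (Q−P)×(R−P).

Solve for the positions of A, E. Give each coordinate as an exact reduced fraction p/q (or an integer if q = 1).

A = (-923/482, -937/482)
E = (-5/3, 22/3)

1. A_x = -923/482  [F, D, A are collinear ∩ GA ⟂ FD]
2. A_y = -937/482  [F, D, A are collinear ∩ GA ⟂ FD]
   → A = (-923/482, -937/482)
3. E_x = -5/3  [FG ∥ ED ∩ GD ∥ FE]
4. E_y = 22/3  [FG ∥ ED ∩ GD ∥ FE]
   → E = (-5/3, 22/3)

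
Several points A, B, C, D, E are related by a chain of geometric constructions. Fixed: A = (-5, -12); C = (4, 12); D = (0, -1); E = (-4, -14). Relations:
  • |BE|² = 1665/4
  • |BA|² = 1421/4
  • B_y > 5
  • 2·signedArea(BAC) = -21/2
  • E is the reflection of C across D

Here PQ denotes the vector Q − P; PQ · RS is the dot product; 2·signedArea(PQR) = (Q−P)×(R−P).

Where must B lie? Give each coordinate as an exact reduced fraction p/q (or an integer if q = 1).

1. B_x = 2  [line -24·x + 9·y + -3/2 = 0 ∩ |BA|² = 1421/4]
2. B_y = 11/2  [line -24·x + 9·y + -3/2 = 0 ∩ |BA|² = 1421/4]
   → B = (2, 11/2)

B = (2, 11/2)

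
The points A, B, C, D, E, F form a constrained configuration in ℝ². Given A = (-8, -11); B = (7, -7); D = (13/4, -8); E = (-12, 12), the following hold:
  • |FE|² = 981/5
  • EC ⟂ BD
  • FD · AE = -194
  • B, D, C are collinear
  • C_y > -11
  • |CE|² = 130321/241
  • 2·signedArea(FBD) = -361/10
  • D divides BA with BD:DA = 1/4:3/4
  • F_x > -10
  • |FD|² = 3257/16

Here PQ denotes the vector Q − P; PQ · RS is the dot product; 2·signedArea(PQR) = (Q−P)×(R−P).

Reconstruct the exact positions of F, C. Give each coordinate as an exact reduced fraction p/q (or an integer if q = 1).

1. F_x = -48/5  [2·signedArea(FBD) = -361/10 ∩ FD · AE = -194]
2. F_y = -9/5  [2·signedArea(FBD) = -361/10 ∩ FD · AE = -194]
   → F = (-48/5, -9/5)
3. C_x = -1448/241  [B, D, C are collinear ∩ EC ⟂ BD]
4. C_y = -2523/241  [B, D, C are collinear ∩ EC ⟂ BD]
   → C = (-1448/241, -2523/241)

C = (-1448/241, -2523/241)
F = (-48/5, -9/5)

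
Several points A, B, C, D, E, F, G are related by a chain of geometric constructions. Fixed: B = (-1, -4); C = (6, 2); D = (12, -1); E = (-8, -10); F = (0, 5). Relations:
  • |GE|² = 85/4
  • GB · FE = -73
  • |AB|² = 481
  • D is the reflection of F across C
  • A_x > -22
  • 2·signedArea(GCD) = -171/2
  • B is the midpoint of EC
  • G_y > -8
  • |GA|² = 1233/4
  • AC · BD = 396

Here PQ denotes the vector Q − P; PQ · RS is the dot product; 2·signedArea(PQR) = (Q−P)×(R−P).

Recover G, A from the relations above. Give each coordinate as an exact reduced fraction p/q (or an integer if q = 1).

A = (-21, -13)
G = (-9/2, -7)

1. G_x = -9/2  [GB · FE = -73 ∩ 2·signedArea(GCD) = -171/2]
2. G_y = -7  [GB · FE = -73 ∩ 2·signedArea(GCD) = -171/2]
   → G = (-9/2, -7)
3. A_x = -21  [line -13·x + -3·y + -312 = 0 ∩ |AB|² = 481]
4. A_y = -13  [line -13·x + -3·y + -312 = 0 ∩ |AB|² = 481]
   → A = (-21, -13)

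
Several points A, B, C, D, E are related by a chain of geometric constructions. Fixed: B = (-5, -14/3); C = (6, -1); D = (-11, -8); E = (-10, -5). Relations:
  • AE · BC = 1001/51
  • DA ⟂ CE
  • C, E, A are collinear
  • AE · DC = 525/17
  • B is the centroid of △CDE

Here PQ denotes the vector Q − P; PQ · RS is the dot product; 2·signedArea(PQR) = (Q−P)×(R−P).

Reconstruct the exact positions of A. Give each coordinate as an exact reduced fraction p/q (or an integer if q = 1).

A = (-198/17, -92/17)

1. A_x = -198/17  [C, E, A are collinear ∩ DA ⟂ CE]
2. A_y = -92/17  [C, E, A are collinear ∩ DA ⟂ CE]
   → A = (-198/17, -92/17)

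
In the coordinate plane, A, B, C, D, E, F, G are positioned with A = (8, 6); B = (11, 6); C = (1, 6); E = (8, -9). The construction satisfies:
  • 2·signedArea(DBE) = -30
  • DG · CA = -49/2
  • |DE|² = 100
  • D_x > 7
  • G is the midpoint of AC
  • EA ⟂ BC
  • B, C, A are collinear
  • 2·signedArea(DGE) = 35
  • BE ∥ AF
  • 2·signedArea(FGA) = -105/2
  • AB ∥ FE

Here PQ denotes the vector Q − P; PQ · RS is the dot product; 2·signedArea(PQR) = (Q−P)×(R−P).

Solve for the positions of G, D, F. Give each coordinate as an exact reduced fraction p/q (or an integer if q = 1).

1. G_x = 9/2  [G is the midpoint of AC]
2. G_y = 6  [G is the midpoint of AC]
   → G = (9/2, 6)
3. D_x = 8  [2·signedArea(DBE) = -30 ∩ 2·signedArea(DGE) = 35]
4. D_y = 1  [2·signedArea(DBE) = -30 ∩ 2·signedArea(DGE) = 35]
   → D = (8, 1)
5. F_x = 5  [AB ∥ FE ∩ BE ∥ AF]
6. F_y = -9  [AB ∥ FE ∩ BE ∥ AF]
   → F = (5, -9)

D = (8, 1)
F = (5, -9)
G = (9/2, 6)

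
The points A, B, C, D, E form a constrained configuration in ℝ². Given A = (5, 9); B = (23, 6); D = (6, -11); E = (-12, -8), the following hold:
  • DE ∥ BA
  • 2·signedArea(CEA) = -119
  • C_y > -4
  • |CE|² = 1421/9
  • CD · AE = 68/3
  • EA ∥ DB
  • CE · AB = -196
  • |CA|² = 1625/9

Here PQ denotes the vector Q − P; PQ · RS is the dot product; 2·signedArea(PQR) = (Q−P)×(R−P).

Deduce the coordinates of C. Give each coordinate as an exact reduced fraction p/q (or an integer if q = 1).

1. C_x = -1/3  [CE · AB = -196 ∩ CD · AE = 68/3]
2. C_y = -10/3  [CE · AB = -196 ∩ CD · AE = 68/3]
   → C = (-1/3, -10/3)

C = (-1/3, -10/3)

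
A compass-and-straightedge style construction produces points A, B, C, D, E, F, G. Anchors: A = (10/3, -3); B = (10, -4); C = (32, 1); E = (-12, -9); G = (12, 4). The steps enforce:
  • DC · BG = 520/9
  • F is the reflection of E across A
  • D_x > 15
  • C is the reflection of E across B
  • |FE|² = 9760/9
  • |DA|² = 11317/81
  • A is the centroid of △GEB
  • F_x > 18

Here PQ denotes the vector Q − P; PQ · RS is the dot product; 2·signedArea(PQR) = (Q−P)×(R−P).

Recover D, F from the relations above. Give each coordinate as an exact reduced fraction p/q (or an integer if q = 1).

D = (136/9, -2)
F = (56/3, 3)

1. D_x = 136/9  [line -2·x + -8·y + 128/9 = 0 ∩ |DA|² = 11317/81]
2. D_y = -2  [line -2·x + -8·y + 128/9 = 0 ∩ |DA|² = 11317/81]
   → D = (136/9, -2)
3. F_x = 56/3  [F is the reflection of E across A]
4. F_y = 3  [F is the reflection of E across A]
   → F = (56/3, 3)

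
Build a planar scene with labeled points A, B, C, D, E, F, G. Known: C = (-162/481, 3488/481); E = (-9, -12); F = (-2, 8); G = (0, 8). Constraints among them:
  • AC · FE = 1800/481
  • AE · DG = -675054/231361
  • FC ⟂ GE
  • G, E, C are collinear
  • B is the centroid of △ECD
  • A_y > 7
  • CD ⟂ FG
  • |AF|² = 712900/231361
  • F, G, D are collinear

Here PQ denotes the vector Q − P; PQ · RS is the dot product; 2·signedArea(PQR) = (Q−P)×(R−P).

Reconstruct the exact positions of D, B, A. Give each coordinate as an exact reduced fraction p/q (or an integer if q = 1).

1. D_x = -162/481  [F, G, D are collinear ∩ CD ⟂ FG]
2. D_y = 8  [F, G, D are collinear ∩ CD ⟂ FG]
   → D = (-162/481, 8)
3. B_x = -1551/481  [B is the centroid of △ECD]
4. B_y = 1564/1443  [B is the centroid of △ECD]
   → B = (-1551/481, 1564/1443)
5. A_x = -162/481  [AE · DG = -675054/231361 ∩ AC · FE = 1800/481]
6. A_y = 3578/481  [AE · DG = -675054/231361 ∩ AC · FE = 1800/481]
   → A = (-162/481, 3578/481)

A = (-162/481, 3578/481)
B = (-1551/481, 1564/1443)
D = (-162/481, 8)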